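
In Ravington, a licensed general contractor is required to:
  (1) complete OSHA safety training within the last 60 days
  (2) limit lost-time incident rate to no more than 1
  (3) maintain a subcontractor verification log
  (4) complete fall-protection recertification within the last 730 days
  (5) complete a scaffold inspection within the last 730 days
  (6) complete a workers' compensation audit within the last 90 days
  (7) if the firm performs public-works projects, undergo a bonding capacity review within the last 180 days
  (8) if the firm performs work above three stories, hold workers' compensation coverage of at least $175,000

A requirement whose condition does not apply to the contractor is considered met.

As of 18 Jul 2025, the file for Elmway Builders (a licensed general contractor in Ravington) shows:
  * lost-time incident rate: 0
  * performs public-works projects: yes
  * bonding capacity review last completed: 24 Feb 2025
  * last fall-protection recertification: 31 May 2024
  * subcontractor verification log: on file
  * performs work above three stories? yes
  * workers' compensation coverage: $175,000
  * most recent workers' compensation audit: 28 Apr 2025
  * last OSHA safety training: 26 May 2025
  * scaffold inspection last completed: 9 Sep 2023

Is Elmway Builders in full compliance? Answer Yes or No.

Yes

1. OSHA safety training 53 days ago vs limit 60 → met
2. lost-time incident rate 0 ≤ 1 → met
3. subcontractor verification log present → met
4. fall-protection recertification 413 days ago vs limit 730 → met
5. scaffold inspection 678 days ago vs limit 730 → met
6. workers' compensation audit 81 days ago vs limit 90 → met
7. condition 'performs public-works projects' holds; bonding capacity review 144 days ago vs limit 180 → met
8. condition 'performs work above three stories' holds; workers' compensation coverage $175,000 ≥ $175,000 → met
All met.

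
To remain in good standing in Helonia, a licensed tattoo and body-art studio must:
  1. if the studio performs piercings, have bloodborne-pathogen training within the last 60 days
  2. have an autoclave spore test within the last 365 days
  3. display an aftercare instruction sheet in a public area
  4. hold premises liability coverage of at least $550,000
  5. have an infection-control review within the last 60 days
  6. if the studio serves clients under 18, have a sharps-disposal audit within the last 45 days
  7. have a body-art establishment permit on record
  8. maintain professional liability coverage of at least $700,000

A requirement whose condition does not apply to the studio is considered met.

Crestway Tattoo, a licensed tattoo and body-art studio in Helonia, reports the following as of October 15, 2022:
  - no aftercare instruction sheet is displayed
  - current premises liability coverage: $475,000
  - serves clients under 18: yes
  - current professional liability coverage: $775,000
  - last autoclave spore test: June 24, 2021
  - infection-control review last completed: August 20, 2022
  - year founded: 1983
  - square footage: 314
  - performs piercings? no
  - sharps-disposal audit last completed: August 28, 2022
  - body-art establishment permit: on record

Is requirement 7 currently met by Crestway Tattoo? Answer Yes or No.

7. body-art establishment permit present → met

Yes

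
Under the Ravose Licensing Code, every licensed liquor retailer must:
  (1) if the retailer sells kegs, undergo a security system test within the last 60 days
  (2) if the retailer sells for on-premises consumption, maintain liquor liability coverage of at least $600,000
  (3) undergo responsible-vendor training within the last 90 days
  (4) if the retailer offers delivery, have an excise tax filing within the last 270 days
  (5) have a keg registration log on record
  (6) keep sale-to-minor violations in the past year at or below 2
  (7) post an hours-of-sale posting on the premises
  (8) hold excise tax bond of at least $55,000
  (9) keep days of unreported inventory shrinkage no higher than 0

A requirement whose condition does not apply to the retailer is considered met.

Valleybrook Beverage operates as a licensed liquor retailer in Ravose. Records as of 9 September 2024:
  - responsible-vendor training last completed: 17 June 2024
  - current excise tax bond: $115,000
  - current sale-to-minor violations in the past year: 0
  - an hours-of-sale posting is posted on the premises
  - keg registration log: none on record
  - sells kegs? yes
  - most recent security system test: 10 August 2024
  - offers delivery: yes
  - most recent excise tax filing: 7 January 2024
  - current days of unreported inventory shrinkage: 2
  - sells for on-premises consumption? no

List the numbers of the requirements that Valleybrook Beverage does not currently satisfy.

5, 9

1. condition 'sells kegs' holds; security system test 30 days ago vs limit 60 → met
2. condition 'sells for on-premises consumption' does not hold → requirement n/a → met
3. responsible-vendor training 84 days ago vs limit 90 → met
4. condition 'offers delivery' holds; excise tax filing 246 days ago vs limit 270 → met
5. keg registration log absent → not met
6. sale-to-minor violations in the past year 0 ≤ 2 → met
7. hours-of-sale posting present → met
8. excise tax bond $115,000 ≥ $55,000 → met
9. days of unreported inventory shrinkage 2 > 0 → not met
Not met: 5, 9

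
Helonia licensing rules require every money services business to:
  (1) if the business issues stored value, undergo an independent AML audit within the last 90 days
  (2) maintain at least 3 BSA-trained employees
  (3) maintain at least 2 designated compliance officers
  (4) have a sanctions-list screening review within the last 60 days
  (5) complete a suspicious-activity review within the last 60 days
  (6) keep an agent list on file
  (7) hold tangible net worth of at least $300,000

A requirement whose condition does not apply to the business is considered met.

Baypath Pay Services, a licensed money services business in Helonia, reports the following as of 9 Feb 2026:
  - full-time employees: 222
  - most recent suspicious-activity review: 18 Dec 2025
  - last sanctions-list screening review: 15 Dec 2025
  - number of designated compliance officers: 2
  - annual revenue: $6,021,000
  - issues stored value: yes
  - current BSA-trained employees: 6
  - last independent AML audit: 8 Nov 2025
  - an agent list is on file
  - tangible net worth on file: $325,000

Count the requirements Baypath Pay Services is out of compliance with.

1

1. condition 'issues stored value' holds; independent AML audit 93 days ago vs limit 90 → not met
2. BSA-trained employees 6 ≥ 3 → met
3. designated compliance officers 2 ≥ 2 → met
4. sanctions-list screening review 56 days ago vs limit 60 → met
5. suspicious-activity review 53 days ago vs limit 60 → met
6. agent list present → met
7. tangible net worth $325,000 ≥ $300,000 → met
Not met: 1 of 7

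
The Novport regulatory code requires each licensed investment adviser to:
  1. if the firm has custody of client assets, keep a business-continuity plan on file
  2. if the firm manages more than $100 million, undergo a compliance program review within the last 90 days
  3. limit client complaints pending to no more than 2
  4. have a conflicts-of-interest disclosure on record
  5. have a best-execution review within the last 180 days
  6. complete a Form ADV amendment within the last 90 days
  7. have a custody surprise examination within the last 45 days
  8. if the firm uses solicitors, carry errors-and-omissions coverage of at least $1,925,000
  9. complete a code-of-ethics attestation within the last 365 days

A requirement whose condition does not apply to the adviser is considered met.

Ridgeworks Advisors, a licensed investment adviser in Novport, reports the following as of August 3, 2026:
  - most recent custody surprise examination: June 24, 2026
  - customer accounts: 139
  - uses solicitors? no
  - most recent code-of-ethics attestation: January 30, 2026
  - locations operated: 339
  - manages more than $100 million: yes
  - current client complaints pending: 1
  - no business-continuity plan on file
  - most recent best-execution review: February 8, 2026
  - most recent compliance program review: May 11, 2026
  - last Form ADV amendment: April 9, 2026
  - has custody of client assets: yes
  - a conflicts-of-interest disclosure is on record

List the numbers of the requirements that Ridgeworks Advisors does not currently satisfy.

1, 6

1. condition 'has custody of client assets' holds; business-continuity plan absent → not met
2. condition 'manages more than $100 million' holds; compliance program review 84 days ago vs limit 90 → met
3. client complaints pending 1 ≤ 2 → met
4. conflicts-of-interest disclosure present → met
5. best-execution review 176 days ago vs limit 180 → met
6. Form ADV amendment 116 days ago vs limit 90 → not met
7. custody surprise examination 40 days ago vs limit 45 → met
8. condition 'uses solicitors' does not hold → requirement n/a → met
9. code-of-ethics attestation 185 days ago vs limit 365 → met
Not met: 1, 6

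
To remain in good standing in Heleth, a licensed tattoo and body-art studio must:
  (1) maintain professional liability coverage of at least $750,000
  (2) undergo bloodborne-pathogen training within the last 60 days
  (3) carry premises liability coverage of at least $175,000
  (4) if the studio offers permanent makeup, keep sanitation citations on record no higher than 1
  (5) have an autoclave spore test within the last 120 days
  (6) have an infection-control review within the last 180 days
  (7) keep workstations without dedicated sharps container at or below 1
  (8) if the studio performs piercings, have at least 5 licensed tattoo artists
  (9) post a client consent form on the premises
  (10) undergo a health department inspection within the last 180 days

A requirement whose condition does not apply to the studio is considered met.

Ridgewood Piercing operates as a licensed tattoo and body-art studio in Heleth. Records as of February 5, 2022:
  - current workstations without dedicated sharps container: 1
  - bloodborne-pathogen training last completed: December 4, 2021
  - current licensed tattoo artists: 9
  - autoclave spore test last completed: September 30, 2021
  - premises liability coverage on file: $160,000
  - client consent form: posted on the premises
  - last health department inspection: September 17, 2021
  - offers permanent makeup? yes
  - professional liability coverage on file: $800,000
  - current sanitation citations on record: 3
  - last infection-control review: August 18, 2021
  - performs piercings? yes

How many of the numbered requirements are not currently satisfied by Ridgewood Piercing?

4

1. professional liability coverage $800,000 ≥ $750,000 → met
2. bloodborne-pathogen training 63 days ago vs limit 60 → not met
3. premises liability coverage $160,000 < $175,000 → not met
4. condition 'offers permanent makeup' holds; sanitation citations on record 3 > 1 → not met
5. autoclave spore test 128 days ago vs limit 120 → not met
6. infection-control review 171 days ago vs limit 180 → met
7. workstations without dedicated sharps container 1 ≤ 1 → met
8. condition 'performs piercings' holds; licensed tattoo artists 9 ≥ 5 → met
9. client consent form present → met
10. health department inspection 141 days ago vs limit 180 → met
Not met: 4 of 10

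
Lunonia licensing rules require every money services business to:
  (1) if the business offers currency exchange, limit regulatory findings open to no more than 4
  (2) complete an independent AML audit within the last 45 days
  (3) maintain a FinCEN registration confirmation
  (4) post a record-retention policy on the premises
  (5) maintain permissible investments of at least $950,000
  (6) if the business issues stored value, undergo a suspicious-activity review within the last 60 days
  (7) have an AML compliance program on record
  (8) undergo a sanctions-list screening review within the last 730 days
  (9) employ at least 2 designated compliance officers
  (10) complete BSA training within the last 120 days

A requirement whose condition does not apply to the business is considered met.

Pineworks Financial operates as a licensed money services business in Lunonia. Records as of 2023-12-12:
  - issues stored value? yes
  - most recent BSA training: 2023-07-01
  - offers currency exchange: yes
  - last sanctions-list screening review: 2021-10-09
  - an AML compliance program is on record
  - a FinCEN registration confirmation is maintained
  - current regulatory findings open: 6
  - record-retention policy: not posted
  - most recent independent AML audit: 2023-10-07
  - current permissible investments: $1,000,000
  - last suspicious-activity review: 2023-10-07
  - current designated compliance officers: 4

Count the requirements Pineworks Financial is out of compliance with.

6

1. condition 'offers currency exchange' holds; regulatory findings open 6 > 4 → not met
2. independent AML audit 66 days ago vs limit 45 → not met
3. FinCEN registration confirmation present → met
4. record-retention policy absent → not met
5. permissible investments $1,000,000 ≥ $950,000 → met
6. condition 'issues stored value' holds; suspicious-activity review 66 days ago vs limit 60 → not met
7. AML compliance program present → met
8. sanctions-list screening review 794 days ago vs limit 730 → not met
9. designated compliance officers 4 ≥ 2 → met
10. BSA training 164 days ago vs limit 120 → not met
Not met: 6 of 10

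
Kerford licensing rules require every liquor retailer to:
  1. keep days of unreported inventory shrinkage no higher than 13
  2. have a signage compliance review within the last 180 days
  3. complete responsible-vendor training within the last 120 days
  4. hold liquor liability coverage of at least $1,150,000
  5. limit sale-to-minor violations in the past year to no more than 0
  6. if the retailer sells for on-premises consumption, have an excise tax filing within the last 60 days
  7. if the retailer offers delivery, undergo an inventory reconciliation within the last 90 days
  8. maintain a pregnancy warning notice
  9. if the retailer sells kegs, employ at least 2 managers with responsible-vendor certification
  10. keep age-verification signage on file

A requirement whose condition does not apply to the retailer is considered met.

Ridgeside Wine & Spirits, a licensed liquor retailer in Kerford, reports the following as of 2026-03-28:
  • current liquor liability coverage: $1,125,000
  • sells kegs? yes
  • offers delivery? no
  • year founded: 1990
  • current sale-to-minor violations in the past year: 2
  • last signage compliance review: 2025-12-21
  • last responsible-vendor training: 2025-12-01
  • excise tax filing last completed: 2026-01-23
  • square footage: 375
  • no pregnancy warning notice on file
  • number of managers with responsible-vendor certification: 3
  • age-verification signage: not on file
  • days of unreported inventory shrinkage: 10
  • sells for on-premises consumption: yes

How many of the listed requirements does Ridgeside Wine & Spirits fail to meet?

1. days of unreported inventory shrinkage 10 ≤ 13 → met
2. signage compliance review 97 days ago vs limit 180 → met
3. responsible-vendor training 117 days ago vs limit 120 → met
4. liquor liability coverage $1,125,000 < $1,150,000 → not met
5. sale-to-minor violations in the past year 2 > 0 → not met
6. condition 'sells for on-premises consumption' holds; excise tax filing 64 days ago vs limit 60 → not met
7. condition 'offers delivery' does not hold → requirement n/a → met
8. pregnancy warning notice absent → not met
9. condition 'sells kegs' holds; managers with responsible-vendor certification 3 ≥ 2 → met
10. age-verification signage absent → not met
Not met: 5 of 10

5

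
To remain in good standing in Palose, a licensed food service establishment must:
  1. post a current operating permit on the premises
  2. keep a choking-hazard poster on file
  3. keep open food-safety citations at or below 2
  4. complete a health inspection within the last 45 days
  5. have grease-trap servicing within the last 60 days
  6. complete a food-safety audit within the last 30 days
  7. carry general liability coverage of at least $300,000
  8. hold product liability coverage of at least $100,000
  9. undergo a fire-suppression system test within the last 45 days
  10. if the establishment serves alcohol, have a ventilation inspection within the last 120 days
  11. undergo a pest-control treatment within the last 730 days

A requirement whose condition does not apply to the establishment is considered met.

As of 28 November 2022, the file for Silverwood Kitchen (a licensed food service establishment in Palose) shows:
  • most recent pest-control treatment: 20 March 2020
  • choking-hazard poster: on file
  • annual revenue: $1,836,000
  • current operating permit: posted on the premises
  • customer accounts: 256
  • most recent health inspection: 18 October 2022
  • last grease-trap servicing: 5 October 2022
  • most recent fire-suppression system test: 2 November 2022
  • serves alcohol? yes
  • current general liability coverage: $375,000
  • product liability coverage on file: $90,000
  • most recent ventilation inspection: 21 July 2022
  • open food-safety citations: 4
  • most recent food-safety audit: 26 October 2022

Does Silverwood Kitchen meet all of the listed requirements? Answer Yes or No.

1. current operating permit present → met
2. choking-hazard poster present → met
3. open food-safety citations 4 > 2 → not met
4. health inspection 41 days ago vs limit 45 → met
5. grease-trap servicing 54 days ago vs limit 60 → met
6. food-safety audit 33 days ago vs limit 30 → not met
7. general liability coverage $375,000 ≥ $300,000 → met
8. product liability coverage $90,000 < $100,000 → not met
9. fire-suppression system test 26 days ago vs limit 45 → met
10. condition 'serves alcohol' holds; ventilation inspection 130 days ago vs limit 120 → not met
11. pest-control treatment 983 days ago vs limit 730 → not met
Not met: 3, 6, 8, 10, 11

No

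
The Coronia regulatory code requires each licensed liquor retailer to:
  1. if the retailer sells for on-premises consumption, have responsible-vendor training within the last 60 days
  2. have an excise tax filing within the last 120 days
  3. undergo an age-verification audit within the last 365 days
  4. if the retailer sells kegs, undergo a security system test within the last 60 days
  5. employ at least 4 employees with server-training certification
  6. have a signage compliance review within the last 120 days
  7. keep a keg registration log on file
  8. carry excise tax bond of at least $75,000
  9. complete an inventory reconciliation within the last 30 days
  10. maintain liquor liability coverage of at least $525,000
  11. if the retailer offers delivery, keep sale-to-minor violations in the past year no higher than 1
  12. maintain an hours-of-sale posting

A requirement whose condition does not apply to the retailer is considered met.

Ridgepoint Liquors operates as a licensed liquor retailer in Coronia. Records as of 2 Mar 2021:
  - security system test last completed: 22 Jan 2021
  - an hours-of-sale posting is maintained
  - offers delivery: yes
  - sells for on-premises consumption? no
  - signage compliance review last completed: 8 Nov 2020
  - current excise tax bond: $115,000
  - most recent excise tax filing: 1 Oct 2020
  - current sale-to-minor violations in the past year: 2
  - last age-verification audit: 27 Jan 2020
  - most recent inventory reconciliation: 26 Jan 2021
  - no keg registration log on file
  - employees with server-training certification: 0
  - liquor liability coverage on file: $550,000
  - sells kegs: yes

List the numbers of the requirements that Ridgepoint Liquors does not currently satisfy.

2, 3, 5, 7, 9, 11

1. condition 'sells for on-premises consumption' does not hold → requirement n/a → met
2. excise tax filing 152 days ago vs limit 120 → not met
3. age-verification audit 400 days ago vs limit 365 → not met
4. condition 'sells kegs' holds; security system test 39 days ago vs limit 60 → met
5. employees with server-training certification 0 < 4 → not met
6. signage compliance review 114 days ago vs limit 120 → met
7. keg registration log absent → not met
8. excise tax bond $115,000 ≥ $75,000 → met
9. inventory reconciliation 35 days ago vs limit 30 → not met
10. liquor liability coverage $550,000 ≥ $525,000 → met
11. condition 'offers delivery' holds; sale-to-minor violations in the past year 2 > 1 → not met
12. hours-of-sale posting present → met
Not met: 2, 3, 5, 7, 9, 11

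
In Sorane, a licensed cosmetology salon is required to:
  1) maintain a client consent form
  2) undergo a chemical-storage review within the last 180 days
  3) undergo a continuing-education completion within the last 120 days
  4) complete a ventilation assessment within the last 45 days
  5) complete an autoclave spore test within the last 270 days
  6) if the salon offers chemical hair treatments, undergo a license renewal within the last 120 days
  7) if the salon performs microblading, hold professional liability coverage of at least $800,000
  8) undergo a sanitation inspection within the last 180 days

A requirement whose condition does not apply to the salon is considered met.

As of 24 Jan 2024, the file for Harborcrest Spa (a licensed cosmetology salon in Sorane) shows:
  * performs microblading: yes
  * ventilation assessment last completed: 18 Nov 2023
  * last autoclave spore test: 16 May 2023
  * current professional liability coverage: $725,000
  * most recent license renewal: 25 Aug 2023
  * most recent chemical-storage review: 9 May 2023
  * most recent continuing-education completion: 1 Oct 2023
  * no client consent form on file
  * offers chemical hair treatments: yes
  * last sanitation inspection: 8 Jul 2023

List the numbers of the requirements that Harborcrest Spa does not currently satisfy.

1. client consent form absent → not met
2. chemical-storage review 260 days ago vs limit 180 → not met
3. continuing-education completion 115 days ago vs limit 120 → met
4. ventilation assessment 67 days ago vs limit 45 → not met
5. autoclave spore test 253 days ago vs limit 270 → met
6. condition 'offers chemical hair treatments' holds; license renewal 152 days ago vs limit 120 → not met
7. condition 'performs microblading' holds; professional liability coverage $725,000 < $800,000 → not met
8. sanitation inspection 200 days ago vs limit 180 → not met
Not met: 1, 2, 4, 6, 7, 8

1, 2, 4, 6, 7, 8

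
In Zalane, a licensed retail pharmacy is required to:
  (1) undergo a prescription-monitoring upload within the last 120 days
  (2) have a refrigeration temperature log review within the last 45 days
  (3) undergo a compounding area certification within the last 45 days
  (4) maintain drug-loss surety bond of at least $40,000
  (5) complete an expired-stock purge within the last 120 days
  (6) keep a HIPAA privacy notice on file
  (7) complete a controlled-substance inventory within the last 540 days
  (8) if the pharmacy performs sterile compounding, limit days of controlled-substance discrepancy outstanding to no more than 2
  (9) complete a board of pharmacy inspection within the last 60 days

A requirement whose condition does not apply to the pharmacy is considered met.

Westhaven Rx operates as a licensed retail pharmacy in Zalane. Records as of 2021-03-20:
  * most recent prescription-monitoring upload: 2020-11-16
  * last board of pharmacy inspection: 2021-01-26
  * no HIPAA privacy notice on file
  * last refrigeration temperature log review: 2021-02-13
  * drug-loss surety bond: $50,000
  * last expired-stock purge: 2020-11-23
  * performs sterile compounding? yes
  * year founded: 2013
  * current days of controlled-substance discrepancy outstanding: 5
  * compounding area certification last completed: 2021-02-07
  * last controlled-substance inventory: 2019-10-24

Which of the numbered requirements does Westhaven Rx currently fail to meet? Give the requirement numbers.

1, 6, 8

1. prescription-monitoring upload 124 days ago vs limit 120 → not met
2. refrigeration temperature log review 35 days ago vs limit 45 → met
3. compounding area certification 41 days ago vs limit 45 → met
4. drug-loss surety bond $50,000 ≥ $40,000 → met
5. expired-stock purge 117 days ago vs limit 120 → met
6. HIPAA privacy notice absent → not met
7. controlled-substance inventory 513 days ago vs limit 540 → met
8. condition 'performs sterile compounding' holds; days of controlled-substance discrepancy outstanding 5 > 2 → not met
9. board of pharmacy inspection 53 days ago vs limit 60 → met
Not met: 1, 6, 8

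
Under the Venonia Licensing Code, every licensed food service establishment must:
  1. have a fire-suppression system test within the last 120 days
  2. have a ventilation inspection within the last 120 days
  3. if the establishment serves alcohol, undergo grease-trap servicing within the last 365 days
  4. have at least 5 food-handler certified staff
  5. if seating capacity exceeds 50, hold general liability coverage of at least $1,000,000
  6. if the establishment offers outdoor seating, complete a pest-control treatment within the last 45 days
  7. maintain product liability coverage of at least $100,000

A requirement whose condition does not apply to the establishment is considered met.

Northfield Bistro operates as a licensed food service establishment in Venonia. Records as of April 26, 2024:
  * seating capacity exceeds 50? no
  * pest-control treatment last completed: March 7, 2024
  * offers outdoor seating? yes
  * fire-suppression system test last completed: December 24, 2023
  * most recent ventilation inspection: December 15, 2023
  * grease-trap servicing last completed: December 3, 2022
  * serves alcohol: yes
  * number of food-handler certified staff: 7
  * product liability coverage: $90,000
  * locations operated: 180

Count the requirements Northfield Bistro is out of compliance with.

5

1. fire-suppression system test 124 days ago vs limit 120 → not met
2. ventilation inspection 133 days ago vs limit 120 → not met
3. condition 'serves alcohol' holds; grease-trap servicing 510 days ago vs limit 365 → not met
4. food-handler certified staff 7 ≥ 5 → met
5. condition 'seating capacity exceeds 50' does not hold → requirement n/a → met
6. condition 'offers outdoor seating' holds; pest-control treatment 50 days ago vs limit 45 → not met
7. product liability coverage $90,000 < $100,000 → not met
Not met: 5 of 7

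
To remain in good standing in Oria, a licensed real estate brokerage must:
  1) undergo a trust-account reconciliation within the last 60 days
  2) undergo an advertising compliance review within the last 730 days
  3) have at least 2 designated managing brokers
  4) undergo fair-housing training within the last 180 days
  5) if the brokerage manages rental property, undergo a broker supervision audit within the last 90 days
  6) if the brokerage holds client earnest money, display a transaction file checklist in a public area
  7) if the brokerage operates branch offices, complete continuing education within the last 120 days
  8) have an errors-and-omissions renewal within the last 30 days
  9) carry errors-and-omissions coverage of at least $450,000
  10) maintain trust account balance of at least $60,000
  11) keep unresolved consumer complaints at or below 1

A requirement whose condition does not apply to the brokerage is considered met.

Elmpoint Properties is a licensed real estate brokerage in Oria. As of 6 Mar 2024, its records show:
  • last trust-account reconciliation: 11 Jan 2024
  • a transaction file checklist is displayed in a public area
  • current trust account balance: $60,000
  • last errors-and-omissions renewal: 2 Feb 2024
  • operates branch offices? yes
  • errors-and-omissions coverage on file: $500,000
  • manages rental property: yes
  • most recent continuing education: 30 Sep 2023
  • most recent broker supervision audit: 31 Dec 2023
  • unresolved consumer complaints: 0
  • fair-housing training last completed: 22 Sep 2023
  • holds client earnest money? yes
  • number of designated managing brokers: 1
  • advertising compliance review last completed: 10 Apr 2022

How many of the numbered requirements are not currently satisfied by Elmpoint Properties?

3

1. trust-account reconciliation 55 days ago vs limit 60 → met
2. advertising compliance review 696 days ago vs limit 730 → met
3. designated managing brokers 1 < 2 → not met
4. fair-housing training 166 days ago vs limit 180 → met
5. condition 'manages rental property' holds; broker supervision audit 66 days ago vs limit 90 → met
6. condition 'holds client earnest money' holds; transaction file checklist present → met
7. condition 'operates branch offices' holds; continuing education 158 days ago vs limit 120 → not met
8. errors-and-omissions renewal 33 days ago vs limit 30 → not met
9. errors-and-omissions coverage $500,000 ≥ $450,000 → met
10. trust account balance $60,000 ≥ $60,000 → met
11. unresolved consumer complaints 0 ≤ 1 → met
Not met: 3 of 11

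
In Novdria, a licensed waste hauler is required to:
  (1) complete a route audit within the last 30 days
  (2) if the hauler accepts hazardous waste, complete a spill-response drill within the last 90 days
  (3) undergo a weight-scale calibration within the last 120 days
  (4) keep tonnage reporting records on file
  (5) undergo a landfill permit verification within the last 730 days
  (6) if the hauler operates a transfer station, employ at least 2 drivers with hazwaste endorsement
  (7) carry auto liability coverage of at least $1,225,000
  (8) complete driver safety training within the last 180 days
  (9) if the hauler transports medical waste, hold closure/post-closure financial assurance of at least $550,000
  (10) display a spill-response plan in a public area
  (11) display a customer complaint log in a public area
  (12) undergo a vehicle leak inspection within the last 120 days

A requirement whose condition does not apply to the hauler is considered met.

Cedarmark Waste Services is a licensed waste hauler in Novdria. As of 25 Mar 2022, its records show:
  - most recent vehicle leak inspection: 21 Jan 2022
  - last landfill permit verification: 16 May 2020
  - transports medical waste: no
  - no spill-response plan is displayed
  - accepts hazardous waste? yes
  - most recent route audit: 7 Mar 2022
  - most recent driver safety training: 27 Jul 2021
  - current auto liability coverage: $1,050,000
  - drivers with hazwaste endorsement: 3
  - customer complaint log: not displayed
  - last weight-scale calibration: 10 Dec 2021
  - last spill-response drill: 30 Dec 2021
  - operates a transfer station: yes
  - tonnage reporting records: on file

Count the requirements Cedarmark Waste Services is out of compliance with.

4

1. route audit 18 days ago vs limit 30 → met
2. condition 'accepts hazardous waste' holds; spill-response drill 85 days ago vs limit 90 → met
3. weight-scale calibration 105 days ago vs limit 120 → met
4. tonnage reporting records present → met
5. landfill permit verification 678 days ago vs limit 730 → met
6. condition 'operates a transfer station' holds; drivers with hazwaste endorsement 3 ≥ 2 → met
7. auto liability coverage $1,050,000 < $1,225,000 → not met
8. driver safety training 241 days ago vs limit 180 → not met
9. condition 'transports medical waste' does not hold → requirement n/a → met
10. spill-response plan absent → not met
11. customer complaint log absent → not met
12. vehicle leak inspection 63 days ago vs limit 120 → met
Not met: 4 of 12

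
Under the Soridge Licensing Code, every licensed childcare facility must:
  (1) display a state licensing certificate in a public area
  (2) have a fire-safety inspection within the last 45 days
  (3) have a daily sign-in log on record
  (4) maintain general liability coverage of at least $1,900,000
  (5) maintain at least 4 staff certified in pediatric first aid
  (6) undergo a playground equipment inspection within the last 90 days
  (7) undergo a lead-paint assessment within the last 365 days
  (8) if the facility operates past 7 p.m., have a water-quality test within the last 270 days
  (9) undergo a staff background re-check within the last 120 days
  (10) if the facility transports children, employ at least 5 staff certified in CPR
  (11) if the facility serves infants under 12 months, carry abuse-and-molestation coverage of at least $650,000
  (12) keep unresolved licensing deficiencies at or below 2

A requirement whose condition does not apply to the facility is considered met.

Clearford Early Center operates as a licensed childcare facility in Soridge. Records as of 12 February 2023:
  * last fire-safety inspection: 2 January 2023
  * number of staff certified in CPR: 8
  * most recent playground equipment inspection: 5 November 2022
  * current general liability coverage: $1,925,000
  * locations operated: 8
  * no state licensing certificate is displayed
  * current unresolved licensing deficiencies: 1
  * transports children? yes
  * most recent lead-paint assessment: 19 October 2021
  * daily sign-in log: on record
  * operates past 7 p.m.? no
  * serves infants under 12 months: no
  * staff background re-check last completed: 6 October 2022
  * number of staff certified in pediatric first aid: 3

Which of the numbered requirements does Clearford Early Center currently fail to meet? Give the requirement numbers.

1. state licensing certificate absent → not met
2. fire-safety inspection 41 days ago vs limit 45 → met
3. daily sign-in log present → met
4. general liability coverage $1,925,000 ≥ $1,900,000 → met
5. staff certified in pediatric first aid 3 < 4 → not met
6. playground equipment inspection 99 days ago vs limit 90 → not met
7. lead-paint assessment 481 days ago vs limit 365 → not met
8. condition 'operates past 7 p.m.' does not hold → requirement n/a → met
9. staff background re-check 129 days ago vs limit 120 → not met
10. condition 'transports children' holds; staff certified in CPR 8 ≥ 5 → met
11. condition 'serves infants under 12 months' does not hold → requirement n/a → met
12. unresolved licensing deficiencies 1 ≤ 2 → met
Not met: 1, 5, 6, 7, 9

1, 5, 6, 7, 9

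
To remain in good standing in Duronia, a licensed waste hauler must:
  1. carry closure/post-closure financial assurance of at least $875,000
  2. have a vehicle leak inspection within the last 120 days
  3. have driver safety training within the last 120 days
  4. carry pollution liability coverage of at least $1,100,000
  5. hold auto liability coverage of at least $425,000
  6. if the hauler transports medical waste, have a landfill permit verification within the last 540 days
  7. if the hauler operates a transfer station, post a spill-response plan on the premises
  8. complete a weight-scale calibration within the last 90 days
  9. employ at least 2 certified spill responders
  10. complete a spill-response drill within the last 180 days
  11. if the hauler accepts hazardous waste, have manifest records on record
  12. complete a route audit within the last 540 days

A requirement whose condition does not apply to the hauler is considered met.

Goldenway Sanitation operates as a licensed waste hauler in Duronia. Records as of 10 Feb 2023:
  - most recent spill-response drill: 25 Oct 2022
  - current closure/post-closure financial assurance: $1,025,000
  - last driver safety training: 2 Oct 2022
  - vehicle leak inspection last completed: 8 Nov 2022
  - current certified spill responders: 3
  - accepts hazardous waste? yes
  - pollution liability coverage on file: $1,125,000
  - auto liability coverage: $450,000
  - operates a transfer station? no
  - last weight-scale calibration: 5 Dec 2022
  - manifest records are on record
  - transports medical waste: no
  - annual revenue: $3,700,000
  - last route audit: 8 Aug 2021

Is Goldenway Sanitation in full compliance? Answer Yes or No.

No

1. closure/post-closure financial assurance $1,025,000 ≥ $875,000 → met
2. vehicle leak inspection 94 days ago vs limit 120 → met
3. driver safety training 131 days ago vs limit 120 → not met
4. pollution liability coverage $1,125,000 ≥ $1,100,000 → met
5. auto liability coverage $450,000 ≥ $425,000 → met
6. condition 'transports medical waste' does not hold → requirement n/a → met
7. condition 'operates a transfer station' does not hold → requirement n/a → met
8. weight-scale calibration 67 days ago vs limit 90 → met
9. certified spill responders 3 ≥ 2 → met
10. spill-response drill 108 days ago vs limit 180 → met
11. condition 'accepts hazardous waste' holds; manifest records present → met
12. route audit 551 days ago vs limit 540 → not met
Not met: 3, 12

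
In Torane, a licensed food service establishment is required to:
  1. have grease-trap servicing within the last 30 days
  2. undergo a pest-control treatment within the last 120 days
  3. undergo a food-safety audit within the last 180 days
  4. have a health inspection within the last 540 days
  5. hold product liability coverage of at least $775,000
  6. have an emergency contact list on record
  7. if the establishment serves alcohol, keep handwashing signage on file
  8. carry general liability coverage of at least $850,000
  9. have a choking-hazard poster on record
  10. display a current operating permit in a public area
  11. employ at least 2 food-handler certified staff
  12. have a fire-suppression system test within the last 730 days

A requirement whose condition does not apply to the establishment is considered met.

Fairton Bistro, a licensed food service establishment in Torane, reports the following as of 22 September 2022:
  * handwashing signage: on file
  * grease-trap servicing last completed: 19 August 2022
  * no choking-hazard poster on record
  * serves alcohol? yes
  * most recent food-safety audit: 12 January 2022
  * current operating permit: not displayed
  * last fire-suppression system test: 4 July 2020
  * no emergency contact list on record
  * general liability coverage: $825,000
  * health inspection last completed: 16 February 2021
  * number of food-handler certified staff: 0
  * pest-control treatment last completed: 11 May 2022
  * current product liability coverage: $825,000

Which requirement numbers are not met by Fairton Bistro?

1. grease-trap servicing 34 days ago vs limit 30 → not met
2. pest-control treatment 134 days ago vs limit 120 → not met
3. food-safety audit 253 days ago vs limit 180 → not met
4. health inspection 583 days ago vs limit 540 → not met
5. product liability coverage $825,000 ≥ $775,000 → met
6. emergency contact list absent → not met
7. condition 'serves alcohol' holds; handwashing signage present → met
8. general liability coverage $825,000 < $850,000 → not met
9. choking-hazard poster absent → not met
10. current operating permit absent → not met
11. food-handler certified staff 0 < 2 → not met
12. fire-suppression system test 810 days ago vs limit 730 → not met
Not met: 1, 2, 3, 4, 6, 8, 9, 10, 11, 12

1, 2, 3, 4, 6, 8, 9, 10, 11, 12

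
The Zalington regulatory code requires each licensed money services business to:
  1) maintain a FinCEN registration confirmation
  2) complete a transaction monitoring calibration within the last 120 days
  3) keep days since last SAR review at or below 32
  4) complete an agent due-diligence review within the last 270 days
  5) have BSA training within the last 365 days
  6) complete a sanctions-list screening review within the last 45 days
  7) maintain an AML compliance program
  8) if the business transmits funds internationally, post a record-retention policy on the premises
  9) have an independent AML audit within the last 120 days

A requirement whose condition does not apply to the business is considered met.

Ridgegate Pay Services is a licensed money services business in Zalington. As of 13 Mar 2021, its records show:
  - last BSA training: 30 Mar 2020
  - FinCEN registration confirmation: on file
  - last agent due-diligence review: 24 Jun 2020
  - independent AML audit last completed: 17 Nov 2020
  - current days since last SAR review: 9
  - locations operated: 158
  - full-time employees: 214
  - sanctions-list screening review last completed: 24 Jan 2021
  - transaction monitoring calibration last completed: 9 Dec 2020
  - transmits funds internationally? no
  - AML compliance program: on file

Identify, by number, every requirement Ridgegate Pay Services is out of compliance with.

6

1. FinCEN registration confirmation present → met
2. transaction monitoring calibration 94 days ago vs limit 120 → met
3. days since last SAR review 9 ≤ 32 → met
4. agent due-diligence review 262 days ago vs limit 270 → met
5. BSA training 348 days ago vs limit 365 → met
6. sanctions-list screening review 48 days ago vs limit 45 → not met
7. AML compliance program present → met
8. condition 'transmits funds internationally' does not hold → requirement n/a → met
9. independent AML audit 116 days ago vs limit 120 → met
Not met: 6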